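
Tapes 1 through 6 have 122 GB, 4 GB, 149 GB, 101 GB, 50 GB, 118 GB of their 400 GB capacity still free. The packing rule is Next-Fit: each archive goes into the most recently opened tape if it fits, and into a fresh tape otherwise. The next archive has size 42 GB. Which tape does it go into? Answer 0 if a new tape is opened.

6

Next-Fit only looks at tape 6, which has 118 GB free.
42 GB fits there.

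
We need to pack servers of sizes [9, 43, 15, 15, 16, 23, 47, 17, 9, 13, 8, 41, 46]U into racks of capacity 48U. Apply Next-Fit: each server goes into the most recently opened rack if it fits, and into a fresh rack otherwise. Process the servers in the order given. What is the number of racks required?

8

Put 9U in rack 1; 39U remain.
Put 43U in rack 2; 5U remain.
Put 15U in rack 3; 33U remain.
Put 15U in rack 3; 18U remain.
Put 16U in rack 3; 2U remain.
Put 23U in rack 4; 25U remain.
Put 47U in rack 5; 1U remain.
Put 17U in rack 6; 31U remain.
Put 9U in rack 6; 22U remain.
Put 13U in rack 6; 9U remain.
Put 8U in rack 6; 1U remain.
Put 41U in rack 7; 7U remain.
Put 46U in rack 8; 2U remain.
Final racks: [9] [43] [15,15,16] [23] [47] [17,9,13,8] [41] [46].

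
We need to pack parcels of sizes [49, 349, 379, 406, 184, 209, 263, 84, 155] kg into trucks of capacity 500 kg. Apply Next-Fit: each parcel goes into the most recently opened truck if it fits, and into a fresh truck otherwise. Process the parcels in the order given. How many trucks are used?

6 trucks

49 kg → truck 1 (remaining 451 kg)
349 kg → truck 1 (remaining 102 kg)
379 kg → truck 2 (remaining 121 kg)
406 kg → truck 3 (remaining 94 kg)
184 kg → truck 4 (remaining 316 kg)
209 kg → truck 4 (remaining 107 kg)
263 kg → truck 5 (remaining 237 kg)
84 kg → truck 5 (remaining 153 kg)
155 kg → truck 6 (remaining 345 kg)
Final trucks: [49,349] [379] [406] [184,209] [263,84] [155].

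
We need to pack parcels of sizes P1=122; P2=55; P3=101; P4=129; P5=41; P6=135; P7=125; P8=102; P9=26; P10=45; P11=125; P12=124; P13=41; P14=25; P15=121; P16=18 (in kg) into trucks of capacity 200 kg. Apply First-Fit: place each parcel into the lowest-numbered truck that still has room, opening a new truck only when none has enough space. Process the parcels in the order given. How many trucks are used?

9

Put P1 (122 kg) in truck 1; 78 kg remain.
Put P2 (55 kg) in truck 1; 23 kg remain.
Put P3 (101 kg) in truck 2; 99 kg remain.
Put P4 (129 kg) in truck 3; 71 kg remain.
Put P5 (41 kg) in truck 2; 58 kg remain.
Put P6 (135 kg) in truck 4; 65 kg remain.
Put P7 (125 kg) in truck 5; 75 kg remain.
Put P8 (102 kg) in truck 6; 98 kg remain.
Put P9 (26 kg) in truck 2; 32 kg remain.
Put P10 (45 kg) in truck 3; 26 kg remain.
Put P11 (125 kg) in truck 7; 75 kg remain.
Put P12 (124 kg) in truck 8; 76 kg remain.
Put P13 (41 kg) in truck 4; 24 kg remain.
Put P14 (25 kg) in truck 2; 7 kg remain.
Put P15 (121 kg) in truck 9; 79 kg remain.
Put P16 (18 kg) in truck 1; 5 kg remain.
Final trucks: [122,55,18] [101,41,26,25] [129,45] [135,41] [125] [102] [125] [124] [121].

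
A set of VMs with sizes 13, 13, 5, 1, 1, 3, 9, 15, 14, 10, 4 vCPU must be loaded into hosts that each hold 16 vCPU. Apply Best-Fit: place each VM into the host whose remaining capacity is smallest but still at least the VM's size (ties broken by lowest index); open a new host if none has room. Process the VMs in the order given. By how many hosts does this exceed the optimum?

Best-Fit: [13,1,1] [13,3] [5,9] [15] [14] [10,4] → 6 hosts.
Total size 88 vCPU; any packing needs at least ⌈88/16⌉ = 6 hosts.
So 6 is already optimal.

0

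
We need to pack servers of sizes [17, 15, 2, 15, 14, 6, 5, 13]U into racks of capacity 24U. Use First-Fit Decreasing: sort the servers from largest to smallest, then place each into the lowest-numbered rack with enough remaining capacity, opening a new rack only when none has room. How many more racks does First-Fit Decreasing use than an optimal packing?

0

First-Fit Decreasing: [17,6] [15,5,2] [15] [14] [13] → 5 racks.
5 servers exceed 12U (half the capacity), and no two of those can share a rack, so at least 5 racks are needed.
So 5 is already optimal.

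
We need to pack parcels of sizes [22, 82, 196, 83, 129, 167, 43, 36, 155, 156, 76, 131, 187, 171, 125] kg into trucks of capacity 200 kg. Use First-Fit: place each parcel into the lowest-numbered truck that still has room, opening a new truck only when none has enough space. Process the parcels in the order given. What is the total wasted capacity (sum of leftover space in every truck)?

truck 1: place 22 kg, 178 kg left
truck 1: place 82 kg, 96 kg left
truck 2: place 196 kg, 4 kg left
truck 1: place 83 kg, 13 kg left
truck 3: place 129 kg, 71 kg left
truck 4: place 167 kg, 33 kg left
truck 3: place 43 kg, 28 kg left
truck 5: place 36 kg, 164 kg left
truck 5: place 155 kg, 9 kg left
truck 6: place 156 kg, 44 kg left
truck 7: place 76 kg, 124 kg left
truck 8: place 131 kg, 69 kg left
truck 9: place 187 kg, 13 kg left
truck 10: place 171 kg, 29 kg left
truck 11: place 125 kg, 75 kg left
11 trucks × 200 kg = 2200 kg; used 1759 kg; unused 441 kg.

441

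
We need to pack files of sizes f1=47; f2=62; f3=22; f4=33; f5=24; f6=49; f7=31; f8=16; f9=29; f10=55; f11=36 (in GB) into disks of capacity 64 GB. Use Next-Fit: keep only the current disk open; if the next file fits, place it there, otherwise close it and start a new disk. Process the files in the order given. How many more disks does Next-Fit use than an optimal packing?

2

Next-Fit: [47] [62] [22,33] [24] [49] [31,16] [29] [55] [36] → 9 disks.
Total size 404 GB; any packing needs at least ⌈404/64⌉ = 7 disks.
An optimal packing achieves that bound: [62] [55] [49] [47,16] [36,24] [33,31] [29,22] → 7 disks.
Excess: 9 − 7 = 2.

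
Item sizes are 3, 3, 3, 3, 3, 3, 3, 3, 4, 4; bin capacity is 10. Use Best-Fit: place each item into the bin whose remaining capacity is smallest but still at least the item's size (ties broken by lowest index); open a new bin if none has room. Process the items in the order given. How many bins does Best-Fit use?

4

bin 1: place 3, 7 left
bin 1: place 3, 4 left
bin 1: place 3, 1 left
bin 2: place 3, 7 left
bin 2: place 3, 4 left
bin 2: place 3, 1 left
bin 3: place 3, 7 left
bin 3: place 3, 4 left
bin 3: place 4, 0 left
bin 4: place 4, 6 left
Final bins: [3,3,3] [3,3,3] [3,3,4] [4].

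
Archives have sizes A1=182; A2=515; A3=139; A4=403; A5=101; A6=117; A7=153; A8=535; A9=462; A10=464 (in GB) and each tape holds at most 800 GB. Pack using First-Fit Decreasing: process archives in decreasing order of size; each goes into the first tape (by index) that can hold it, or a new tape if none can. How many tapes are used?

5

Sorted descending: 535, 515, 464, 462, 403, 182, 153, 139, 117, 101.
Put 535 GB in tape 1; 265 GB remain.
Put 515 GB in tape 2; 285 GB remain.
Put 464 GB in tape 3; 336 GB remain.
Put 462 GB in tape 4; 338 GB remain.
Put 403 GB in tape 5; 397 GB remain.
Put 182 GB in tape 1; 83 GB remain.
Put 153 GB in tape 2; 132 GB remain.
Put 139 GB in tape 3; 197 GB remain.
Put 117 GB in tape 2; 15 GB remain.
Put 101 GB in tape 3; 96 GB remain.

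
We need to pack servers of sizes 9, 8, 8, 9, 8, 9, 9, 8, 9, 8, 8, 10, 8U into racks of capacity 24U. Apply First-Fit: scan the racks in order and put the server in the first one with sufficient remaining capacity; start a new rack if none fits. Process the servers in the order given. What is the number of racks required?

7 racks

rack 1: place 9U, 15U left
rack 1: place 8U, 7U left
rack 2: place 8U, 16U left
rack 2: place 9U, 7U left
rack 3: place 8U, 16U left
rack 3: place 9U, 7U left
rack 4: place 9U, 15U left
rack 4: place 8U, 7U left
rack 5: place 9U, 15U left
rack 5: place 8U, 7U left
rack 6: place 8U, 16U left
rack 6: place 10U, 6U left
rack 7: place 8U, 16U left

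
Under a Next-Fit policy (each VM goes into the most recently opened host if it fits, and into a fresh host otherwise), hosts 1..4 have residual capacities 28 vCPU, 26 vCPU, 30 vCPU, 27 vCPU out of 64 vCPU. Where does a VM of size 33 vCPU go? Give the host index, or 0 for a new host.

Next-Fit only looks at host 4, which has 27 vCPU free.
33 vCPU does not fit, so a new host is opened.

0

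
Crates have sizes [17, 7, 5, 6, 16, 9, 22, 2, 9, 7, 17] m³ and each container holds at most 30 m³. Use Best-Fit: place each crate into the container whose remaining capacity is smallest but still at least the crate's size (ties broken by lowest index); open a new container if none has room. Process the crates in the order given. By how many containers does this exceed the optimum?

1

Best-Fit: [17,7,5] [6,16,2] [9,9] [22,7] [17] → 5 containers.
Total size 117 m³; any packing needs at least ⌈117/30⌉ = 4 containers.
An optimal packing achieves that bound: [22,7] [17,9,2] [17,7,6] [16,9,5] → 4 containers.
Excess: 5 − 4 = 1.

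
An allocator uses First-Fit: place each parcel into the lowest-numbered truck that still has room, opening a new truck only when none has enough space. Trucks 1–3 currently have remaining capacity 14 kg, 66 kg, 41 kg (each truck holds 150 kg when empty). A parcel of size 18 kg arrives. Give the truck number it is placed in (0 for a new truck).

Trucks with room: truck 2 (66 kg), truck 3 (41 kg).
The first with room is truck 2.

2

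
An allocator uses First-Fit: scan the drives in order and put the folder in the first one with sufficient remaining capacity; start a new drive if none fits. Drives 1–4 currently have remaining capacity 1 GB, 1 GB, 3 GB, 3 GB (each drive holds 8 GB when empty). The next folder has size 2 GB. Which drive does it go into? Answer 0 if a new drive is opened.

Drives with room: drive 3 (3 GB), drive 4 (3 GB).
The first with room is drive 3.

3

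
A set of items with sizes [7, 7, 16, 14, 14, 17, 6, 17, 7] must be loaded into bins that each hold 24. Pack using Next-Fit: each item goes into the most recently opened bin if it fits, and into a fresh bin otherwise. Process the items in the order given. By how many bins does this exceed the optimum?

1

Next-Fit: [7,7] [16] [14] [14] [17,6] [17,7] → 6 bins.
Total size 105; any packing needs at least ⌈105/24⌉ = 5 bins.
An optimal packing achieves that bound: [17,7] [17,7] [16,7] [14,6] [14] → 5 bins.
Excess: 6 − 5 = 1.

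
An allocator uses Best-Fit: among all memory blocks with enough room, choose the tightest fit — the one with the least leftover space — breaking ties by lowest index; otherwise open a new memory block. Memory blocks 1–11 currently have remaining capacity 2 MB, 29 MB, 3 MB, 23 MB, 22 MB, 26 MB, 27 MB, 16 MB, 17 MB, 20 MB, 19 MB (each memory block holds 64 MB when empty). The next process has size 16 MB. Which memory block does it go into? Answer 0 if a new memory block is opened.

Memory blocks with room: memory block 2 (29 MB), memory block 4 (23 MB), memory block 5 (22 MB), memory block 6 (26 MB), memory block 7 (27 MB), memory block 8 (16 MB), memory block 9 (17 MB), memory block 10 (20 MB), memory block 11 (19 MB).
Tightest fit is memory block 8 with 16 MB free.

8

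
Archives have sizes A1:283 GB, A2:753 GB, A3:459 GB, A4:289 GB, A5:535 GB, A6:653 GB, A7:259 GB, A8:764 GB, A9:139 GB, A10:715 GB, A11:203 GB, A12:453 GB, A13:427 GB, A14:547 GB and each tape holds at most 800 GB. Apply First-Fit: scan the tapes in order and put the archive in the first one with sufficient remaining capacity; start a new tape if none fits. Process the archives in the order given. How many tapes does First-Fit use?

tape 1: place A1 (283 GB), 517 GB left
tape 2: place A2 (753 GB), 47 GB left
tape 1: place A3 (459 GB), 58 GB left
tape 3: place A4 (289 GB), 511 GB left
tape 4: place A5 (535 GB), 265 GB left
tape 5: place A6 (653 GB), 147 GB left
tape 3: place A7 (259 GB), 252 GB left
tape 6: place A8 (764 GB), 36 GB left
tape 3: place A9 (139 GB), 113 GB left
tape 7: place A10 (715 GB), 85 GB left
tape 4: place A11 (203 GB), 62 GB left
tape 8: place A12 (453 GB), 347 GB left
tape 9: place A13 (427 GB), 373 GB left
tape 10: place A14 (547 GB), 253 GB left
Final tapes: [283,459] [753] [289,259,139] [535,203] [653] [764] [715] [453] [427] [547].

10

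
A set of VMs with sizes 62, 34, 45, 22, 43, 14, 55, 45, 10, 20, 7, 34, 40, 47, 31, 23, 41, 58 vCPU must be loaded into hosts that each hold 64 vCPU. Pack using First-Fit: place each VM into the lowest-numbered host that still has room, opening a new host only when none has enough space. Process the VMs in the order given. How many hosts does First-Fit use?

62 vCPU → host 1 (remaining 2 vCPU)
34 vCPU → host 2 (remaining 30 vCPU)
45 vCPU → host 3 (remaining 19 vCPU)
22 vCPU → host 2 (remaining 8 vCPU)
43 vCPU → host 4 (remaining 21 vCPU)
14 vCPU → host 3 (remaining 5 vCPU)
55 vCPU → host 5 (remaining 9 vCPU)
45 vCPU → host 6 (remaining 19 vCPU)
10 vCPU → host 4 (remaining 11 vCPU)
20 vCPU → host 7 (remaining 44 vCPU)
7 vCPU → host 2 (remaining 1 vCPU)
34 vCPU → host 7 (remaining 10 vCPU)
40 vCPU → host 8 (remaining 24 vCPU)
47 vCPU → host 9 (remaining 17 vCPU)
31 vCPU → host 10 (remaining 33 vCPU)
23 vCPU → host 8 (remaining 1 vCPU)
41 vCPU → host 11 (remaining 23 vCPU)
58 vCPU → host 12 (remaining 6 vCPU)
Final hosts: [62] [34,22,7] [45,14] [43,10] [55] [45] [20,34] [40,23] [47] [31] [41] [58].

12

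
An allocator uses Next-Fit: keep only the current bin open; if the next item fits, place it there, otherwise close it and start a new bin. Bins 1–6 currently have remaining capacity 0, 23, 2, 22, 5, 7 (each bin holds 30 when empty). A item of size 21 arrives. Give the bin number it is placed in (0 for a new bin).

Next-Fit only looks at bin 6, which has 7 free.
21 does not fit, so a new bin is opened.

0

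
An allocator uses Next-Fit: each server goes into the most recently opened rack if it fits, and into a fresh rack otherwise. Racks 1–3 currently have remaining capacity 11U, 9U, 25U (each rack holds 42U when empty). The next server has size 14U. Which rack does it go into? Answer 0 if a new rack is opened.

3

Next-Fit only looks at rack 3, which has 25U free.
14U fits there.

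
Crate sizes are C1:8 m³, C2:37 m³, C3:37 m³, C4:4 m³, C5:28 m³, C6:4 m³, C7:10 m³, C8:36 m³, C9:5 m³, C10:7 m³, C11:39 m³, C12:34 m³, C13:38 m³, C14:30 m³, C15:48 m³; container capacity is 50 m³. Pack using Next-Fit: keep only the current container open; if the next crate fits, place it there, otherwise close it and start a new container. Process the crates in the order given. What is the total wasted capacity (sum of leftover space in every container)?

85

C1 (8 m³) → container 1 (remaining 42 m³)
C2 (37 m³) → container 1 (remaining 5 m³)
C3 (37 m³) → container 2 (remaining 13 m³)
C4 (4 m³) → container 2 (remaining 9 m³)
C5 (28 m³) → container 3 (remaining 22 m³)
C6 (4 m³) → container 3 (remaining 18 m³)
C7 (10 m³) → container 3 (remaining 8 m³)
C8 (36 m³) → container 4 (remaining 14 m³)
C9 (5 m³) → container 4 (remaining 9 m³)
C10 (7 m³) → container 4 (remaining 2 m³)
C11 (39 m³) → container 5 (remaining 11 m³)
C12 (34 m³) → container 6 (remaining 16 m³)
C13 (38 m³) → container 7 (remaining 12 m³)
C14 (30 m³) → container 8 (remaining 20 m³)
C15 (48 m³) → container 9 (remaining 2 m³)
9 containers × 50 m³ = 450 m³; used 365 m³; unused 85 m³.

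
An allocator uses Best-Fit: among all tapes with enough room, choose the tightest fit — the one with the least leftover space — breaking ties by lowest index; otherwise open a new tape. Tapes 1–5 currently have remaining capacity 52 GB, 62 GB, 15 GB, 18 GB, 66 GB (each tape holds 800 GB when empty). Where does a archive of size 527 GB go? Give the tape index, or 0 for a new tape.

0

No tape has ≥ 527 GB free, so a new tape is opened.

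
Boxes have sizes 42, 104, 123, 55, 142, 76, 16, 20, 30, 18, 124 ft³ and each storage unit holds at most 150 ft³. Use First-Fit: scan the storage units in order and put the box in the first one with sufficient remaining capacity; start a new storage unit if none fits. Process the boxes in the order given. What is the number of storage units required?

42 ft³ → storage unit 1 (remaining 108 ft³)
104 ft³ → storage unit 1 (remaining 4 ft³)
123 ft³ → storage unit 2 (remaining 27 ft³)
55 ft³ → storage unit 3 (remaining 95 ft³)
142 ft³ → storage unit 4 (remaining 8 ft³)
76 ft³ → storage unit 3 (remaining 19 ft³)
16 ft³ → storage unit 2 (remaining 11 ft³)
20 ft³ → storage unit 5 (remaining 130 ft³)
30 ft³ → storage unit 5 (remaining 100 ft³)
18 ft³ → storage unit 3 (remaining 1 ft³)
124 ft³ → storage unit 6 (remaining 26 ft³)
Final storage units: [42,104] [123,16] [55,76,18] [142] [20,30] [124].

6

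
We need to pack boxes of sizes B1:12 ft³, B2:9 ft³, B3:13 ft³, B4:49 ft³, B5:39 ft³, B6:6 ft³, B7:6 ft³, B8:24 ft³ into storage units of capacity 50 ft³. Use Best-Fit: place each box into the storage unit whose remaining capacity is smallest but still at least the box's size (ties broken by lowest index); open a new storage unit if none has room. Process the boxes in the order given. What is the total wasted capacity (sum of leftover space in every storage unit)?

42

Put B1 (12 ft³) in storage unit 1; 38 ft³ remain.
Put B2 (9 ft³) in storage unit 1; 29 ft³ remain.
Put B3 (13 ft³) in storage unit 1; 16 ft³ remain.
Put B4 (49 ft³) in storage unit 2; 1 ft³ remain.
Put B5 (39 ft³) in storage unit 3; 11 ft³ remain.
Put B6 (6 ft³) in storage unit 3; 5 ft³ remain.
Put B7 (6 ft³) in storage unit 1; 10 ft³ remain.
Put B8 (24 ft³) in storage unit 4; 26 ft³ remain.
4 storage units × 50 ft³ = 200 ft³; used 158 ft³; unused 42 ft³.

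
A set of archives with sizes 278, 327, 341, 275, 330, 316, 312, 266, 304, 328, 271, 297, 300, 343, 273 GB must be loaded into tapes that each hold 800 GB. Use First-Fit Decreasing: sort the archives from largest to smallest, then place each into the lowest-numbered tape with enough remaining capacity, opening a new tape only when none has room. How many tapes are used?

Sorted descending: 343, 341, 330, 328, 327, 316, 312, 304, 300, 297, 278, 275, 273, 271, 266.
Put 343 GB in tape 1; 457 GB remain.
Put 341 GB in tape 1; 116 GB remain.
Put 330 GB in tape 2; 470 GB remain.
Put 328 GB in tape 2; 142 GB remain.
Put 327 GB in tape 3; 473 GB remain.
Put 316 GB in tape 3; 157 GB remain.
Put 312 GB in tape 4; 488 GB remain.
Put 304 GB in tape 4; 184 GB remain.
Put 300 GB in tape 5; 500 GB remain.
Put 297 GB in tape 5; 203 GB remain.
Put 278 GB in tape 6; 522 GB remain.
Put 275 GB in tape 6; 247 GB remain.
Put 273 GB in tape 7; 527 GB remain.
Put 271 GB in tape 7; 256 GB remain.
Put 266 GB in tape 8; 534 GB remain.
Final tapes: [343,341] [330,328] [327,316] [312,304] [300,297] [278,275] [273,271] [266].

8 tapes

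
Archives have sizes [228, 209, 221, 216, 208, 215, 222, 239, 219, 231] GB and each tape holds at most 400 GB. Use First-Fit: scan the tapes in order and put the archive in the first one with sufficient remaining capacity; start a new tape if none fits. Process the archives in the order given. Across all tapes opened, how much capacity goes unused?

228 GB → tape 1 (remaining 172 GB)
209 GB → tape 2 (remaining 191 GB)
221 GB → tape 3 (remaining 179 GB)
216 GB → tape 4 (remaining 184 GB)
208 GB → tape 5 (remaining 192 GB)
215 GB → tape 6 (remaining 185 GB)
222 GB → tape 7 (remaining 178 GB)
239 GB → tape 8 (remaining 161 GB)
219 GB → tape 9 (remaining 181 GB)
231 GB → tape 10 (remaining 169 GB)
10 tapes × 400 GB = 4000 GB; used 2208 GB; unused 1792 GB.

1792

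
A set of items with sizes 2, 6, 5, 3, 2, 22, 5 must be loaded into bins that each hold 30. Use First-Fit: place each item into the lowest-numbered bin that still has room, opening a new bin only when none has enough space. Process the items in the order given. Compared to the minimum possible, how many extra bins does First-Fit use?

0

First-Fit: [2,6,5,3,2,5] [22] → 2 bins.
Total size 45; any packing needs at least ⌈45/30⌉ = 2 bins.
So 2 is already optimal.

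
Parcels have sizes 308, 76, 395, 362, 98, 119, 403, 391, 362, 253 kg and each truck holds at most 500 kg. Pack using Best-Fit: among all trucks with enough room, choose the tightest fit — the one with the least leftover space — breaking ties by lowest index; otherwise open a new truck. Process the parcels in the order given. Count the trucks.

308 kg → truck 1 (remaining 192 kg)
76 kg → truck 1 (remaining 116 kg)
395 kg → truck 2 (remaining 105 kg)
362 kg → truck 3 (remaining 138 kg)
98 kg → truck 2 (remaining 7 kg)
119 kg → truck 3 (remaining 19 kg)
403 kg → truck 4 (remaining 97 kg)
391 kg → truck 5 (remaining 109 kg)
362 kg → truck 6 (remaining 138 kg)
253 kg → truck 7 (remaining 247 kg)

7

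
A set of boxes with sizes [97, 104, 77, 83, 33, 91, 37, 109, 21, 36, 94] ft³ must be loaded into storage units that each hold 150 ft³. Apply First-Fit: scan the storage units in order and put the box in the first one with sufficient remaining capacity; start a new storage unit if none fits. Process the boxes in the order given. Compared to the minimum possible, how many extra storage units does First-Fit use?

0

First-Fit: [97,33] [104,37] [77,21,36] [83] [91] [109] [94] → 7 storage units.
7 boxes exceed 75 ft³ (half the capacity), and no two of those can share a storage unit, so at least 7 storage units are needed.
So 7 is already optimal.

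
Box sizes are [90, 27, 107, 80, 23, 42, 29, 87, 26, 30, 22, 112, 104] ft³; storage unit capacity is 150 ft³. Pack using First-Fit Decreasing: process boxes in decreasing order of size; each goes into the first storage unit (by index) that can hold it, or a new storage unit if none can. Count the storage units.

Sorted descending: 112, 107, 104, 90, 87, 80, 42, 30, 29, 27, 26, 23, 22.
Put 112 ft³ in storage unit 1; 38 ft³ remain.
Put 107 ft³ in storage unit 2; 43 ft³ remain.
Put 104 ft³ in storage unit 3; 46 ft³ remain.
Put 90 ft³ in storage unit 4; 60 ft³ remain.
Put 87 ft³ in storage unit 5; 63 ft³ remain.
Put 80 ft³ in storage unit 6; 70 ft³ remain.
Put 42 ft³ in storage unit 2; 1 ft³ remain.
Put 30 ft³ in storage unit 1; 8 ft³ remain.
Put 29 ft³ in storage unit 3; 17 ft³ remain.
Put 27 ft³ in storage unit 4; 33 ft³ remain.
Put 26 ft³ in storage unit 4; 7 ft³ remain.
Put 23 ft³ in storage unit 5; 40 ft³ remain.
Put 22 ft³ in storage unit 5; 18 ft³ remain.

6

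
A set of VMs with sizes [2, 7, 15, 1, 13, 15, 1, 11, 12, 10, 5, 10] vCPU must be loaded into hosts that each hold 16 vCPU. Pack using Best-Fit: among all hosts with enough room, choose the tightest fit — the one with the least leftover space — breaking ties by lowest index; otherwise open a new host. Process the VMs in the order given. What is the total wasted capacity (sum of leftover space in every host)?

Put 2 vCPU in host 1; 14 vCPU remain.
Put 7 vCPU in host 1; 7 vCPU remain.
Put 15 vCPU in host 2; 1 vCPU remain.
Put 1 vCPU in host 2; 0 vCPU remain.
Put 13 vCPU in host 3; 3 vCPU remain.
Put 15 vCPU in host 4; 1 vCPU remain.
Put 1 vCPU in host 4; 0 vCPU remain.
Put 11 vCPU in host 5; 5 vCPU remain.
Put 12 vCPU in host 6; 4 vCPU remain.
Put 10 vCPU in host 7; 6 vCPU remain.
Put 5 vCPU in host 5; 0 vCPU remain.
Put 10 vCPU in host 8; 6 vCPU remain.
8 hosts × 16 vCPU = 128 vCPU; used 102 vCPU; unused 26 vCPU.

26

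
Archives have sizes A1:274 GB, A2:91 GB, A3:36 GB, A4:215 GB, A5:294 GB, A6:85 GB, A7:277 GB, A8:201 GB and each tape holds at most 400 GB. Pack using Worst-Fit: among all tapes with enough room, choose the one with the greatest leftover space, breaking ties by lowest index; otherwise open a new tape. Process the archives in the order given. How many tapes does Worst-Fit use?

5

Put A1 (274 GB) in tape 1; 126 GB remain.
Put A2 (91 GB) in tape 1; 35 GB remain.
Put A3 (36 GB) in tape 2; 364 GB remain.
Put A4 (215 GB) in tape 2; 149 GB remain.
Put A5 (294 GB) in tape 3; 106 GB remain.
Put A6 (85 GB) in tape 2; 64 GB remain.
Put A7 (277 GB) in tape 4; 123 GB remain.
Put A8 (201 GB) in tape 5; 199 GB remain.
Final tapes: [274,91] [36,215,85] [294] [277] [201].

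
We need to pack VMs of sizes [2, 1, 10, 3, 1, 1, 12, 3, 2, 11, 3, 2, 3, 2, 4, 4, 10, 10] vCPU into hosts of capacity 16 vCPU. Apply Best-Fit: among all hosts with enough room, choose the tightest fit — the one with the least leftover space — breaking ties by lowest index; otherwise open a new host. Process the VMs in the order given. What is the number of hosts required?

2 vCPU → host 1 (remaining 14 vCPU)
1 vCPU → host 1 (remaining 13 vCPU)
10 vCPU → host 1 (remaining 3 vCPU)
3 vCPU → host 1 (remaining 0 vCPU)
1 vCPU → host 2 (remaining 15 vCPU)
1 vCPU → host 2 (remaining 14 vCPU)
12 vCPU → host 2 (remaining 2 vCPU)
3 vCPU → host 3 (remaining 13 vCPU)
2 vCPU → host 2 (remaining 0 vCPU)
11 vCPU → host 3 (remaining 2 vCPU)
3 vCPU → host 4 (remaining 13 vCPU)
2 vCPU → host 3 (remaining 0 vCPU)
3 vCPU → host 4 (remaining 10 vCPU)
2 vCPU → host 4 (remaining 8 vCPU)
4 vCPU → host 4 (remaining 4 vCPU)
4 vCPU → host 4 (remaining 0 vCPU)
10 vCPU → host 5 (remaining 6 vCPU)
10 vCPU → host 6 (remaining 6 vCPU)

6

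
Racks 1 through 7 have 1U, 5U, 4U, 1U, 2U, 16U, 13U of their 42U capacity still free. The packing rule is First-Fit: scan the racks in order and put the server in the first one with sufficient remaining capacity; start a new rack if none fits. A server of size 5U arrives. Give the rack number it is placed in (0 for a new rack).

2

Racks with room: rack 2 (5U), rack 6 (16U), rack 7 (13U).
The first with room is rack 2.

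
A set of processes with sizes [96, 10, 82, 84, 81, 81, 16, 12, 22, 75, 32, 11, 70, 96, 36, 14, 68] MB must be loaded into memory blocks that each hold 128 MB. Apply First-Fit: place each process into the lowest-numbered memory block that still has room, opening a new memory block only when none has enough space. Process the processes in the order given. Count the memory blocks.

96 MB → memory block 1 (remaining 32 MB)
10 MB → memory block 1 (remaining 22 MB)
82 MB → memory block 2 (remaining 46 MB)
84 MB → memory block 3 (remaining 44 MB)
81 MB → memory block 4 (remaining 47 MB)
81 MB → memory block 5 (remaining 47 MB)
16 MB → memory block 1 (remaining 6 MB)
12 MB → memory block 2 (remaining 34 MB)
22 MB → memory block 2 (remaining 12 MB)
75 MB → memory block 6 (remaining 53 MB)
32 MB → memory block 3 (remaining 12 MB)
11 MB → memory block 2 (remaining 1 MB)
70 MB → memory block 7 (remaining 58 MB)
96 MB → memory block 8 (remaining 32 MB)
36 MB → memory block 4 (remaining 11 MB)
14 MB → memory block 5 (remaining 33 MB)
68 MB → memory block 9 (remaining 60 MB)

9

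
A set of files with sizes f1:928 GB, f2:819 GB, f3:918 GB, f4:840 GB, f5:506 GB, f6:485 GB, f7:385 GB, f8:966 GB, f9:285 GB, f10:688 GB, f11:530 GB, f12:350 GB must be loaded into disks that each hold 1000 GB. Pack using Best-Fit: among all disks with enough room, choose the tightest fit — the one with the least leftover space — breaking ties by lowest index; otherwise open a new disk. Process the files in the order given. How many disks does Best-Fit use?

Put f1 (928 GB) in disk 1; 72 GB remain.
Put f2 (819 GB) in disk 2; 181 GB remain.
Put f3 (918 GB) in disk 3; 82 GB remain.
Put f4 (840 GB) in disk 4; 160 GB remain.
Put f5 (506 GB) in disk 5; 494 GB remain.
Put f6 (485 GB) in disk 5; 9 GB remain.
Put f7 (385 GB) in disk 6; 615 GB remain.
Put f8 (966 GB) in disk 7; 34 GB remain.
Put f9 (285 GB) in disk 6; 330 GB remain.
Put f10 (688 GB) in disk 8; 312 GB remain.
Put f11 (530 GB) in disk 9; 470 GB remain.
Put f12 (350 GB) in disk 9; 120 GB remain.
Final disks: [928] [819] [918] [840] [506,485] [385,285] [966] [688] [530,350].

9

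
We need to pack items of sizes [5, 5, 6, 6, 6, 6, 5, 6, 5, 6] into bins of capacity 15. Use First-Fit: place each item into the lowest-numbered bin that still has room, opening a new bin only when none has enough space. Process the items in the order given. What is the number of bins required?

5 bins

bin 1: place 5, 10 left
bin 1: place 5, 5 left
bin 2: place 6, 9 left
bin 2: place 6, 3 left
bin 3: place 6, 9 left
bin 3: place 6, 3 left
bin 1: place 5, 0 left
bin 4: place 6, 9 left
bin 4: place 5, 4 left
bin 5: place 6, 9 left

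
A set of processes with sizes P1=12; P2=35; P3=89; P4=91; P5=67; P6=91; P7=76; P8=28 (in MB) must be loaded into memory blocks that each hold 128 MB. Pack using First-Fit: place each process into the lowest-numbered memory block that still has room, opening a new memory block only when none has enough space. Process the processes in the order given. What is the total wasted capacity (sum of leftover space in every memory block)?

151

memory block 1: place P1 (12 MB), 116 MB left
memory block 1: place P2 (35 MB), 81 MB left
memory block 2: place P3 (89 MB), 39 MB left
memory block 3: place P4 (91 MB), 37 MB left
memory block 1: place P5 (67 MB), 14 MB left
memory block 4: place P6 (91 MB), 37 MB left
memory block 5: place P7 (76 MB), 52 MB left
memory block 2: place P8 (28 MB), 11 MB left
5 memory blocks × 128 MB = 640 MB; used 489 MB; unused 151 MB.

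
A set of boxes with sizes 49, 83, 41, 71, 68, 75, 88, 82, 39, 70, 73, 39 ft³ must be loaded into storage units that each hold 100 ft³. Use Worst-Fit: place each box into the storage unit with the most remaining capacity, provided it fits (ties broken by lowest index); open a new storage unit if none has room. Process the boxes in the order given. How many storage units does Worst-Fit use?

Put 49 ft³ in storage unit 1; 51 ft³ remain.
Put 83 ft³ in storage unit 2; 17 ft³ remain.
Put 41 ft³ in storage unit 1; 10 ft³ remain.
Put 71 ft³ in storage unit 3; 29 ft³ remain.
Put 68 ft³ in storage unit 4; 32 ft³ remain.
Put 75 ft³ in storage unit 5; 25 ft³ remain.
Put 88 ft³ in storage unit 6; 12 ft³ remain.
Put 82 ft³ in storage unit 7; 18 ft³ remain.
Put 39 ft³ in storage unit 8; 61 ft³ remain.
Put 70 ft³ in storage unit 9; 30 ft³ remain.
Put 73 ft³ in storage unit 10; 27 ft³ remain.
Put 39 ft³ in storage unit 8; 22 ft³ remain.
Final storage units: [49,41] [83] [71] [68] [75] [88] [82] [39,39] [70] [73].

10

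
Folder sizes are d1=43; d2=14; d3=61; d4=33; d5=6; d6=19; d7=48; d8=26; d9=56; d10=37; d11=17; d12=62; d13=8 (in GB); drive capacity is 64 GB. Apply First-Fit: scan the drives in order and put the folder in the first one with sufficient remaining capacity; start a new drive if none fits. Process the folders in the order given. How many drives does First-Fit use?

8 drives

Put d1 (43 GB) in drive 1; 21 GB remain.
Put d2 (14 GB) in drive 1; 7 GB remain.
Put d3 (61 GB) in drive 2; 3 GB remain.
Put d4 (33 GB) in drive 3; 31 GB remain.
Put d5 (6 GB) in drive 1; 1 GB remain.
Put d6 (19 GB) in drive 3; 12 GB remain.
Put d7 (48 GB) in drive 4; 16 GB remain.
Put d8 (26 GB) in drive 5; 38 GB remain.
Put d9 (56 GB) in drive 6; 8 GB remain.
Put d10 (37 GB) in drive 5; 1 GB remain.
Put d11 (17 GB) in drive 7; 47 GB remain.
Put d12 (62 GB) in drive 8; 2 GB remain.
Put d13 (8 GB) in drive 3; 4 GB remain.
Final drives: [43,14,6] [61] [33,19,8] [48] [26,37] [56] [17] [62].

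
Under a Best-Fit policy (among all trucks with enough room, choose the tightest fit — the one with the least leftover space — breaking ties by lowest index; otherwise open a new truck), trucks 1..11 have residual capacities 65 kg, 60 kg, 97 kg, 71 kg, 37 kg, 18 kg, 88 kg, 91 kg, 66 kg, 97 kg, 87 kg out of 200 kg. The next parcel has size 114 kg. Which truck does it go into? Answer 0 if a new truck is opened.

No truck has ≥ 114 kg free, so a new truck is opened.

0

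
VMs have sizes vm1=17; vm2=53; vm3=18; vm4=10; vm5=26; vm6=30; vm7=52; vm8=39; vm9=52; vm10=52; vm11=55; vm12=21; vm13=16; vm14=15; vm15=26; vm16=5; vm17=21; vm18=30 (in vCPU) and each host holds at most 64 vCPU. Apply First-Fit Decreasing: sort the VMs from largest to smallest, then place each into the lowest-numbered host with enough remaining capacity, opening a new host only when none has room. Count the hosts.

10

Sorted descending: 55, 53, 52, 52, 52, 39, 30, 30, 26, 26, 21, 21, 18, 17, 16, 15, 10, 5.
55 vCPU → host 1 (remaining 9 vCPU)
53 vCPU → host 2 (remaining 11 vCPU)
52 vCPU → host 3 (remaining 12 vCPU)
52 vCPU → host 4 (remaining 12 vCPU)
52 vCPU → host 5 (remaining 12 vCPU)
39 vCPU → host 6 (remaining 25 vCPU)
30 vCPU → host 7 (remaining 34 vCPU)
30 vCPU → host 7 (remaining 4 vCPU)
26 vCPU → host 8 (remaining 38 vCPU)
26 vCPU → host 8 (remaining 12 vCPU)
21 vCPU → host 6 (remaining 4 vCPU)
21 vCPU → host 9 (remaining 43 vCPU)
18 vCPU → host 9 (remaining 25 vCPU)
17 vCPU → host 9 (remaining 8 vCPU)
16 vCPU → host 10 (remaining 48 vCPU)
15 vCPU → host 10 (remaining 33 vCPU)
10 vCPU → host 2 (remaining 1 vCPU)
5 vCPU → host 1 (remaining 4 vCPU)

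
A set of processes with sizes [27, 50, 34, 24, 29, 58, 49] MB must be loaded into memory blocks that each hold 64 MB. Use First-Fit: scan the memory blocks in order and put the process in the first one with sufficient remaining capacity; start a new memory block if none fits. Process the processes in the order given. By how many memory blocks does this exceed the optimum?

0

First-Fit: [27,34] [50] [24,29] [58] [49] → 5 memory blocks.
Total size 271 MB; any packing needs at least ⌈271/64⌉ = 5 memory blocks.
So 5 is already optimal.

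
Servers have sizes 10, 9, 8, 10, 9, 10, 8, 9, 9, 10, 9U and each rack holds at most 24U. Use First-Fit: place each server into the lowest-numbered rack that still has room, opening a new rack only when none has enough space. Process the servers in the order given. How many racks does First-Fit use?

6

rack 1: place 10U, 14U left
rack 1: place 9U, 5U left
rack 2: place 8U, 16U left
rack 2: place 10U, 6U left
rack 3: place 9U, 15U left
rack 3: place 10U, 5U left
rack 4: place 8U, 16U left
rack 4: place 9U, 7U left
rack 5: place 9U, 15U left
rack 5: place 10U, 5U left
rack 6: place 9U, 15U left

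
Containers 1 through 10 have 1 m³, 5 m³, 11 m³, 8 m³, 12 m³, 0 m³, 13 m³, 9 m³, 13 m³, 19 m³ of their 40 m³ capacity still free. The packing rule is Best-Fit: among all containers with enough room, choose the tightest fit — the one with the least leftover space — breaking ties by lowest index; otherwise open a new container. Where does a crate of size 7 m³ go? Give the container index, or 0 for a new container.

4

Containers with room: container 3 (11 m³), container 4 (8 m³), container 5 (12 m³), container 7 (13 m³), container 8 (9 m³), container 9 (13 m³), container 10 (19 m³).
Tightest fit is container 4 with 8 m³ free.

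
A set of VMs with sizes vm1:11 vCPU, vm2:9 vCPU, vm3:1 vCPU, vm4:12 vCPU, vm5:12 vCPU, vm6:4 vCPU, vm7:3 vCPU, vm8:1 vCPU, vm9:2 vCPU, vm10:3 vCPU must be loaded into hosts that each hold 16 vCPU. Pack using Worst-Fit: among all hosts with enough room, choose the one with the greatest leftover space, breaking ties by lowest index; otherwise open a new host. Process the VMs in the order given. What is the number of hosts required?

vm1 (11 vCPU) → host 1 (remaining 5 vCPU)
vm2 (9 vCPU) → host 2 (remaining 7 vCPU)
vm3 (1 vCPU) → host 2 (remaining 6 vCPU)
vm4 (12 vCPU) → host 3 (remaining 4 vCPU)
vm5 (12 vCPU) → host 4 (remaining 4 vCPU)
vm6 (4 vCPU) → host 2 (remaining 2 vCPU)
vm7 (3 vCPU) → host 1 (remaining 2 vCPU)
vm8 (1 vCPU) → host 3 (remaining 3 vCPU)
vm9 (2 vCPU) → host 4 (remaining 2 vCPU)
vm10 (3 vCPU) → host 3 (remaining 0 vCPU)

4 hosts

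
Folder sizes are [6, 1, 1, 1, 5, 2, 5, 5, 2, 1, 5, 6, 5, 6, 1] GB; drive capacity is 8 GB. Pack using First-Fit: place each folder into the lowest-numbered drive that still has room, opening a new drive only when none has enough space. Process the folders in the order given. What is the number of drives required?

Put 6 GB in drive 1; 2 GB remain.
Put 1 GB in drive 1; 1 GB remain.
Put 1 GB in drive 1; 0 GB remain.
Put 1 GB in drive 2; 7 GB remain.
Put 5 GB in drive 2; 2 GB remain.
Put 2 GB in drive 2; 0 GB remain.
Put 5 GB in drive 3; 3 GB remain.
Put 5 GB in drive 4; 3 GB remain.
Put 2 GB in drive 3; 1 GB remain.
Put 1 GB in drive 3; 0 GB remain.
Put 5 GB in drive 5; 3 GB remain.
Put 6 GB in drive 6; 2 GB remain.
Put 5 GB in drive 7; 3 GB remain.
Put 6 GB in drive 8; 2 GB remain.
Put 1 GB in drive 4; 2 GB remain.

8 drives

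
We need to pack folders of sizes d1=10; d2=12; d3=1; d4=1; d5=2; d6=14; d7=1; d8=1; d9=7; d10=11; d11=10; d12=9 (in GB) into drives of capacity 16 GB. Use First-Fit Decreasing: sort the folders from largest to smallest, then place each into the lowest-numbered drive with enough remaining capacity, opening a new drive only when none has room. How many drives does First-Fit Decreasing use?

6 drives

Sorted descending: 14, 12, 11, 10, 10, 9, 7, 2, 1, 1, 1, 1.
14 GB → drive 1 (remaining 2 GB)
12 GB → drive 2 (remaining 4 GB)
11 GB → drive 3 (remaining 5 GB)
10 GB → drive 4 (remaining 6 GB)
10 GB → drive 5 (remaining 6 GB)
9 GB → drive 6 (remaining 7 GB)
7 GB → drive 6 (remaining 0 GB)
2 GB → drive 1 (remaining 0 GB)
1 GB → drive 2 (remaining 3 GB)
1 GB → drive 2 (remaining 2 GB)
1 GB → drive 2 (remaining 1 GB)
1 GB → drive 2 (remaining 0 GB)
Final drives: [14,2] [12,1,1,1,1] [11] [10] [10] [9,7].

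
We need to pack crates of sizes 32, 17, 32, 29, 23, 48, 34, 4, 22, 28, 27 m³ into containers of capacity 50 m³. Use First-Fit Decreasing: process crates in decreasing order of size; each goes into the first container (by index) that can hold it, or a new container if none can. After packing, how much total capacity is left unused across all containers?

54

Sorted descending: 48, 34, 32, 32, 29, 28, 27, 23, 22, 17, 4.
container 1: place 48 m³, 2 m³ left
container 2: place 34 m³, 16 m³ left
container 3: place 32 m³, 18 m³ left
container 4: place 32 m³, 18 m³ left
container 5: place 29 m³, 21 m³ left
container 6: place 28 m³, 22 m³ left
container 7: place 27 m³, 23 m³ left
container 7: place 23 m³, 0 m³ left
container 6: place 22 m³, 0 m³ left
container 3: place 17 m³, 1 m³ left
container 2: place 4 m³, 12 m³ left
7 containers × 50 m³ = 350 m³; used 296 m³; unused 54 m³.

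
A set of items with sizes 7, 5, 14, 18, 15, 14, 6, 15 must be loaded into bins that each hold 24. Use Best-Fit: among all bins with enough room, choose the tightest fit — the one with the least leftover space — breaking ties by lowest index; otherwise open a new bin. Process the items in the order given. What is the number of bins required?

6

Put 7 in bin 1; 17 remain.
Put 5 in bin 1; 12 remain.
Put 14 in bin 2; 10 remain.
Put 18 in bin 3; 6 remain.
Put 15 in bin 4; 9 remain.
Put 14 in bin 5; 10 remain.
Put 6 in bin 3; 0 remain.
Put 15 in bin 6; 9 remain.
Final bins: [7,5] [14] [18,6] [15] [14] [15].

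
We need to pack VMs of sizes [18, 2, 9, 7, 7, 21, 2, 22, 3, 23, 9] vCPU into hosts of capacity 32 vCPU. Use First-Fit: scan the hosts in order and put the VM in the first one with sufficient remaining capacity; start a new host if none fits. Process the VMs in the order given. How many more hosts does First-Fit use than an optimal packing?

1

First-Fit: [18,2,9,2] [7,7,3,9] [21] [22] [23] → 5 hosts.
Total size 123 vCPU; any packing needs at least ⌈123/32⌉ = 4 hosts.
An optimal packing achieves that bound: [23,9] [22,9] [21,7,3] [18,7,2,2] → 4 hosts.
Excess: 5 − 4 = 1.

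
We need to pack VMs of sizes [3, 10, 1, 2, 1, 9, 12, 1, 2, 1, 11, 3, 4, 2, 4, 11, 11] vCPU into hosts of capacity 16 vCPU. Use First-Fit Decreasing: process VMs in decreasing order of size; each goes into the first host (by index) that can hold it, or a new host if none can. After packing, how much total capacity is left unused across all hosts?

8

Sorted descending: 12, 11, 11, 11, 10, 9, 4, 4, 3, 3, 2, 2, 2, 1, 1, 1, 1.
12 vCPU → host 1 (remaining 4 vCPU)
11 vCPU → host 2 (remaining 5 vCPU)
11 vCPU → host 3 (remaining 5 vCPU)
11 vCPU → host 4 (remaining 5 vCPU)
10 vCPU → host 5 (remaining 6 vCPU)
9 vCPU → host 6 (remaining 7 vCPU)
4 vCPU → host 1 (remaining 0 vCPU)
4 vCPU → host 2 (remaining 1 vCPU)
3 vCPU → host 3 (remaining 2 vCPU)
3 vCPU → host 4 (remaining 2 vCPU)
2 vCPU → host 3 (remaining 0 vCPU)
2 vCPU → host 4 (remaining 0 vCPU)
2 vCPU → host 5 (remaining 4 vCPU)
1 vCPU → host 2 (remaining 0 vCPU)
1 vCPU → host 5 (remaining 3 vCPU)
1 vCPU → host 5 (remaining 2 vCPU)
1 vCPU → host 5 (remaining 1 vCPU)
6 hosts × 16 vCPU = 96 vCPU; used 88 vCPU; unused 8 vCPU.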